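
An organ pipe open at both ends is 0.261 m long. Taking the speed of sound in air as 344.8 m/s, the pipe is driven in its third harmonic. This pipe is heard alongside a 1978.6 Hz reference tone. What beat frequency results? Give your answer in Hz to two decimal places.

Open pipe: f_n = n·v/(2L) = 3·344.8/(2·0.261) = 1981.6092 Hz.
f_beat = |1981.6092 − 1978.6| = 3.01 Hz.

3.01 Hz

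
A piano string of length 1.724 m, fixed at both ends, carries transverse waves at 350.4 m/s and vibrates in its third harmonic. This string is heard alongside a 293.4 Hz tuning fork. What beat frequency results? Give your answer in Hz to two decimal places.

For a string fixed at both ends, f_n = n·v/(2L) = 3·350.4/(2·1.724) = 304.8724 Hz.
f_beat = |304.8724 − 293.4| = 11.47 Hz.

11.47 Hz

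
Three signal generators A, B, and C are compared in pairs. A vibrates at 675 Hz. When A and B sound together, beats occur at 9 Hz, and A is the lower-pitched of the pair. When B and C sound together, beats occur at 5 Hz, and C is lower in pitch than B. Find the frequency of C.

B is above A, so f_B = 675 + 9 = 684 Hz.
C is below B, so f_C = 684 − 5 = 679 Hz.

679 Hz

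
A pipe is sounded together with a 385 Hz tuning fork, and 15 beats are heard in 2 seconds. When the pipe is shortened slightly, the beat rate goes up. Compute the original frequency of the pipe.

392.5 Hz

Beat frequency = 15/2 = 7.5 Hz.
|f − 385| = 7.5, so the pipe was at either 377.5 Hz or 392.5 Hz.
A shorter pipe has a higher fundamental; the adjustment raises the pipe's frequency.
The beat rate rose, so the adjustment moved the pipe further from 385 Hz — it was already above the reference.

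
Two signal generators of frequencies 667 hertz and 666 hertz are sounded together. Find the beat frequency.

1 Hz

f_beat = |f₁ − f₂|.
|667 − 666| = 1 Hz.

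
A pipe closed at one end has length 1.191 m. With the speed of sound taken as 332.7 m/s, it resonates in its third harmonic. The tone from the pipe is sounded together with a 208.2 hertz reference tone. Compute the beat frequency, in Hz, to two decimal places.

Closed pipe (odd harmonics): f_n = n·v/(4L) = 3·332.7/(4·1.191) = 209.5088 Hz.
f_beat = |209.5088 − 208.2| = 1.31 Hz.

1.31 Hz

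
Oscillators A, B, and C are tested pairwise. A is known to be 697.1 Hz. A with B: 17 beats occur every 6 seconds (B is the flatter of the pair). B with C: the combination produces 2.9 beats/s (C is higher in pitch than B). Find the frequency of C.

697.1667 Hz

A–B: Beat frequency = 17/6 = 2.8333 Hz.
B is below A, so f_B = 697.1 − 2.8333 = 694.2667 Hz.
C is above B, so f_C = 694.2667 + 2.9 = 697.1667 Hz.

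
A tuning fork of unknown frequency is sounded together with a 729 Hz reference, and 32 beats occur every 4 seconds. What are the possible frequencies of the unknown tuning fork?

Beat frequency = 32/4 = 8 Hz.
|f − 729| = 8, so f = 729 ± 8.

721 Hz or 737 Hz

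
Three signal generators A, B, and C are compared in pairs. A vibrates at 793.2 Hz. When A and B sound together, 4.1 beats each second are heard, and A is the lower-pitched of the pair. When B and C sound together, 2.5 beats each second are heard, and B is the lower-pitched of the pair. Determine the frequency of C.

799.8 Hz

B is above A, so f_B = 793.2 + 4.1 = 797.3 Hz.
C is above B, so f_C = 797.3 + 2.5 = 799.8 Hz.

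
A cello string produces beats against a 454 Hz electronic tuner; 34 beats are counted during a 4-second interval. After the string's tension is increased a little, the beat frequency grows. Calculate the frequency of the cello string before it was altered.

462.5 Hz

Beat frequency = 34/4 = 8.5 Hz.
|f − 454| = 8.5, so the cello string was at either 445.5 Hz or 462.5 Hz.
Higher tension means higher frequency; the adjustment raises the cello string's frequency.
The beat rate rose, so the adjustment moved the cello string further from 454 Hz — it was already above the reference.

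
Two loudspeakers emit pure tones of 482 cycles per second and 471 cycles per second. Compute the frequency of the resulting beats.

11 Hz

The beat frequency equals the magnitude of the frequency difference.
|482 − 471| = 11 Hz.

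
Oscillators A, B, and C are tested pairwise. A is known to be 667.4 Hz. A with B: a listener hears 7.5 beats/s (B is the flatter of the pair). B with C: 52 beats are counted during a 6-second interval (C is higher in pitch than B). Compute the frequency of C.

668.5667 Hz

B is below A, so f_B = 667.4 − 7.5 = 659.9 Hz.
B–C: Beat frequency = 52/6 = 8.6667 Hz.
C is above B, so f_C = 659.9 + 8.6667 = 668.5667 Hz.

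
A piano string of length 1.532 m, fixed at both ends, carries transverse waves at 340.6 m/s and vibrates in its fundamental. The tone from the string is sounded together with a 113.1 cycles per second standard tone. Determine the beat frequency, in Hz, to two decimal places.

For a string fixed at both ends, f_n = n·v/(2L) = 1·340.6/(2·1.532) = 111.1619 Hz.
f_beat = |111.1619 − 113.1| = 1.94 Hz.

1.94 Hz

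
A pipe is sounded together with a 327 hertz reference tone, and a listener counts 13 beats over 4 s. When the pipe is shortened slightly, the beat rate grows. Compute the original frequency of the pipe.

Beat frequency = 13/4 = 3.25 Hz.
|f − 327| = 3.25, so the pipe was at either 323.75 Hz or 330.25 Hz.
A shorter pipe has a higher fundamental; the adjustment raises the pipe's frequency.
The beat rate rose, so the adjustment moved the pipe further from 327 Hz — it was already above the reference.

330.25 Hz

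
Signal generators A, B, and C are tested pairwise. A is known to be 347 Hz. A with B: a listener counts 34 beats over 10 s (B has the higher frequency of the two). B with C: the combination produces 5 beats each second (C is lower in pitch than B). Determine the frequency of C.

A–B: Beat frequency = 34/10 = 3.4 Hz.
B is above A, so f_B = 347 + 3.4 = 350.4 Hz.
C is below B, so f_C = 350.4 − 5 = 345.4 Hz.

345.4 Hz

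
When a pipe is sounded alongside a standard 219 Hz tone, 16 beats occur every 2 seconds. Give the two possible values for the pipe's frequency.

211 Hz or 227 Hz

Beat frequency = 16/2 = 8 Hz.
|f − 219| = 8, so f = 219 ± 8.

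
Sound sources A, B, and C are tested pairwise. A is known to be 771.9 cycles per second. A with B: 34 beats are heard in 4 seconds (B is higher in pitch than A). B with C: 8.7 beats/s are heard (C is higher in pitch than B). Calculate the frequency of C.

A–B: Beat frequency = 34/4 = 8.5 Hz.
B is above A, so f_B = 771.9 + 8.5 = 780.4 Hz.
C is above B, so f_C = 780.4 + 8.7 = 789.1 Hz.

789.1 Hz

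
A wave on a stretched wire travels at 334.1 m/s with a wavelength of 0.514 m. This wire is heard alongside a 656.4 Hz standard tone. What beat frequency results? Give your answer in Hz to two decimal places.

Source frequency f = v/λ = 334.1/0.514 = 650.0000 Hz.
f_beat = |650.0000 − 656.4| = 6.40 Hz.

6.40 Hz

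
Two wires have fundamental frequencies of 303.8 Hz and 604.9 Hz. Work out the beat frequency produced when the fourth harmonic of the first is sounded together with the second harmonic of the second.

Fourth harmonic of the first: 4·303.8 = 1215.2 Hz.
Second harmonic of the second: 2·604.9 = 1209.8 Hz.
f_beat = |1215.2 − 1209.8| = 5.4 Hz.

5.4 Hz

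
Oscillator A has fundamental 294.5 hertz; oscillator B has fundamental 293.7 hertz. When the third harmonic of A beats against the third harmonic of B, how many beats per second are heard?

Third harmonic of the first: 3·294.5 = 883.5 Hz.
Third harmonic of the second: 3·293.7 = 881.1 Hz.
f_beat = |883.5 − 881.1| = 2.4 Hz.

2.4 Hz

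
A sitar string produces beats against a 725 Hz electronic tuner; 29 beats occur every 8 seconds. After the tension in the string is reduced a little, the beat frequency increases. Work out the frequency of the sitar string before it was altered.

Beat frequency = 29/8 = 3.625 Hz.
|f − 725| = 3.625, so the sitar string was at either 721.375 Hz or 728.625 Hz.
Lower tension means lower frequency; the adjustment lowers the sitar string's frequency.
The beat rate rose, so the adjustment moved the sitar string further from 725 Hz — it was already below the reference.

721.375 Hz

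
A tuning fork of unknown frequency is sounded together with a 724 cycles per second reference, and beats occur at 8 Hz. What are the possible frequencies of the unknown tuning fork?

716 Hz or 732 Hz

|f − 724| = 8, so f = 724 ± 8.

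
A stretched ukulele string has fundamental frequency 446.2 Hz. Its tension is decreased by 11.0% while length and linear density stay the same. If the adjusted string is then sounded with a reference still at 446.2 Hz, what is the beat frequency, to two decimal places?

For a string, f ∝ √T, so the new frequency is 446.2·√0.890 = 420.9442 Hz.
f_beat = |420.9442 − 446.2| = 25.26 Hz.

25.26 Hz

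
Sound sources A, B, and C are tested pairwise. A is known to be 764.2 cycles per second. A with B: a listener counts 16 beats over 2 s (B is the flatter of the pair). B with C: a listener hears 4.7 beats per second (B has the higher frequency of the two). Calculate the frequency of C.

A–B: Beat frequency = 16/2 = 8 Hz.
B is below A, so f_B = 764.2 − 8 = 756.2 Hz.
C is below B, so f_C = 756.2 − 4.7 = 751.5 Hz.

751.5 Hz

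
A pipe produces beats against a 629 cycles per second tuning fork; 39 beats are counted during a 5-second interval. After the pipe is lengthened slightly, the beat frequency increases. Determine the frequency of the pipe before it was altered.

621.2 Hz

Beat frequency = 39/5 = 7.8 Hz.
|f − 629| = 7.8, so the pipe was at either 621.2 Hz or 636.8 Hz.
A longer pipe has a lower fundamental; the adjustment lowers the pipe's frequency.
The beat rate rose, so the adjustment moved the pipe further from 629 Hz — it was already below the reference.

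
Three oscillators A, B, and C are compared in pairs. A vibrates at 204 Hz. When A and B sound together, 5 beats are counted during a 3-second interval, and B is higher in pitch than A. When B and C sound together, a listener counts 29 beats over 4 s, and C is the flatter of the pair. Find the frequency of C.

198.4167 Hz

A–B: Beat frequency = 5/3 = 1.6667 Hz.
B is above A, so f_B = 204 + 1.6667 = 205.6667 Hz.
B–C: Beat frequency = 29/4 = 7.25 Hz.
C is below B, so f_C = 205.6667 − 7.25 = 198.4167 Hz.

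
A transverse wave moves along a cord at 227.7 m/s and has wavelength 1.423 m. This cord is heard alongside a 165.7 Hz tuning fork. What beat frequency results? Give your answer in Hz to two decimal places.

Source frequency f = v/λ = 227.7/1.423 = 160.0141 Hz.
f_beat = |160.0141 − 165.7| = 5.69 Hz.

5.69 Hz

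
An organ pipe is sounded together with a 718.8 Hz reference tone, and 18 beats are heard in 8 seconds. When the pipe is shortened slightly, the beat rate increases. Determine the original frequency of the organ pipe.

721.05 Hz

Beat frequency = 18/8 = 2.25 Hz.
|f − 718.8| = 2.25, so the organ pipe was at either 716.55 Hz or 721.05 Hz.
A shorter pipe has a higher fundamental; the adjustment raises the organ pipe's frequency.
The beat rate rose, so the adjustment moved the organ pipe further from 718.8 Hz — it was already above the reference.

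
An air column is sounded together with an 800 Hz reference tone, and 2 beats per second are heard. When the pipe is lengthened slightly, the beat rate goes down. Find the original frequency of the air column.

802 Hz

|f − 800| = 2, so the air column was at either 798 Hz or 802 Hz.
A longer pipe has a lower fundamental; the adjustment lowers the air column's frequency.
The beat rate fell, so the adjustment moved the air column toward 800 Hz — it must have started above the reference.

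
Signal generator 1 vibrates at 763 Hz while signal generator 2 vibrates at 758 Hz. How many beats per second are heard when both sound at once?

Beats arise from superposition of two nearby frequencies; the beat rate is |f₁ − f₂|.
|763 − 758| = 5 Hz.

5 Hz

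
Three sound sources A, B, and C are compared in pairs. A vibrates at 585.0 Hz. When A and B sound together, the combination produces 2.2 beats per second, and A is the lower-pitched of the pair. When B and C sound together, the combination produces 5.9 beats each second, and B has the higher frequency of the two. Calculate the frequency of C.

B is above A, so f_B = 585.0 + 2.2 = 587.2 Hz.
C is below B, so f_C = 587.2 − 5.9 = 581.3 Hz.

581.3 Hz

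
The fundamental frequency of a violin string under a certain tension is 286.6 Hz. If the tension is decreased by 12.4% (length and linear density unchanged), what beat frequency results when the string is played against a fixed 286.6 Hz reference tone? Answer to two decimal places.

For a string, f ∝ √T, so the new frequency is 286.6·√0.876 = 268.2429 Hz.
f_beat = |268.2429 − 286.6| = 18.36 Hz.

18.36 Hz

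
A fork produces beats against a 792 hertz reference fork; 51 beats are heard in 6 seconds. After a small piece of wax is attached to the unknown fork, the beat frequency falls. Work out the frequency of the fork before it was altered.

Beat frequency = 51/6 = 8.5 Hz.
|f − 792| = 8.5, so the fork was at either 783.5 Hz or 800.5 Hz.
Loading a fork with wax lowers its frequency; the adjustment lowers the fork's frequency.
The beat rate fell, so the adjustment moved the fork toward 792 Hz — it must have started above the reference.

800.5 Hz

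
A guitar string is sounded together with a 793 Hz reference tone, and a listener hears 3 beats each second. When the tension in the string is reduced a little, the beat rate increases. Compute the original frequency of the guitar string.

|f − 793| = 3, so the guitar string was at either 790 Hz or 796 Hz.
Lower tension means lower frequency; the adjustment lowers the guitar string's frequency.
The beat rate rose, so the adjustment moved the guitar string further from 793 Hz — it was already below the reference.

790 Hz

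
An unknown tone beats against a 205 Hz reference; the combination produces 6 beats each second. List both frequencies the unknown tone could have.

|f − 205| = 6, so f = 205 ± 6.

199 Hz or 211 Hz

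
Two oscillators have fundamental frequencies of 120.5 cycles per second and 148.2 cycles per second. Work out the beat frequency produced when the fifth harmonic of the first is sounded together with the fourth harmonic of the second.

9.7 Hz

Fifth harmonic of the first: 5·120.5 = 602.5 Hz.
Fourth harmonic of the second: 4·148.2 = 592.8 Hz.
f_beat = |602.5 − 592.8| = 9.7 Hz.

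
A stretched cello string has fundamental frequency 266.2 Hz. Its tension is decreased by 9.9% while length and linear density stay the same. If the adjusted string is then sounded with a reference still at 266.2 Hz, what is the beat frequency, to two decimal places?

13.52 Hz

For a string, f ∝ √T, so the new frequency is 266.2·√0.901 = 252.6798 Hz.
f_beat = |252.6798 − 266.2| = 13.52 Hz.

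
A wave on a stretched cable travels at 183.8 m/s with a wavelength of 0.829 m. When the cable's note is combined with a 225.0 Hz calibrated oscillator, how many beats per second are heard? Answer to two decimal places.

3.29 Hz

Source frequency f = v/λ = 183.8/0.829 = 221.7129 Hz.
f_beat = |221.7129 − 225.0| = 3.29 Hz.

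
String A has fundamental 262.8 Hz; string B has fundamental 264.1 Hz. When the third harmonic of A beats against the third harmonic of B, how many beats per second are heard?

3.9 Hz

Third harmonic of the first: 3·262.8 = 788.4 Hz.
Third harmonic of the second: 3·264.1 = 792.3 Hz.
f_beat = |788.4 − 792.3| = 3.9 Hz.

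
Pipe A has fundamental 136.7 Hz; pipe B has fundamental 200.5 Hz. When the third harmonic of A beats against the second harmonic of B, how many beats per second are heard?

Third harmonic of the first: 3·136.7 = 410.1 Hz.
Second harmonic of the second: 2·200.5 = 401.0 Hz.
f_beat = |410.1 − 401.0| = 9.1 Hz.

9.1 Hz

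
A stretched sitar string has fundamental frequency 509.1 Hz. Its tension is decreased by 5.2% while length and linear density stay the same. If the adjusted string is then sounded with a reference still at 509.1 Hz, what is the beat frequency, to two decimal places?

For a string, f ∝ √T, so the new frequency is 509.1·√0.948 = 495.6867 Hz.
f_beat = |495.6867 − 509.1| = 13.41 Hz.

13.41 Hz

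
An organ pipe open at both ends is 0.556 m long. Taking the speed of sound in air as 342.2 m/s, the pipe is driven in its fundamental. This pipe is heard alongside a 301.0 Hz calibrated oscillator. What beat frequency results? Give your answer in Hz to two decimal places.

Open pipe: f_n = n·v/(2L) = 1·342.2/(2·0.556) = 307.7338 Hz.
f_beat = |307.7338 − 301.0| = 6.73 Hz.

6.73 Hz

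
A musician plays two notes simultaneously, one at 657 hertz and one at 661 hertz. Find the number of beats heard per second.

4 Hz

The beat frequency equals the magnitude of the frequency difference.
|657 − 661| = 4 Hz.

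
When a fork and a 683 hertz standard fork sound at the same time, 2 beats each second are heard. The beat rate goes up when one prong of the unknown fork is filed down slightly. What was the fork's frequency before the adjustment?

|f − 683| = 2, so the fork was at either 681 Hz or 685 Hz.
Filing a prong removes mass and raises the fork's frequency; the adjustment raises the fork's frequency.
The beat rate rose, so the adjustment moved the fork further from 683 Hz — it was already above the reference.

685 Hz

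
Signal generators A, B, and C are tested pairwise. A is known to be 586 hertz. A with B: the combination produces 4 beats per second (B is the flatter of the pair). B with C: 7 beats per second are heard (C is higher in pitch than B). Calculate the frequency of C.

B is below A, so f_B = 586 − 4 = 582 Hz.
C is above B, so f_C = 582 + 7 = 589 Hz.

589 Hz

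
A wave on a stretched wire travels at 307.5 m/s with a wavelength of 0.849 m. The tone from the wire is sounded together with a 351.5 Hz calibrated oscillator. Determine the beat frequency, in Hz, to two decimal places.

Source frequency f = v/λ = 307.5/0.849 = 362.1908 Hz.
f_beat = |362.1908 − 351.5| = 10.69 Hz.

10.69 Hz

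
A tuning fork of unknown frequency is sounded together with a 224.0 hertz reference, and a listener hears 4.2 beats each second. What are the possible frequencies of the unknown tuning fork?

|f − 224.0| = 4.2, so f = 224.0 ± 4.2.

219.8 Hz or 228.2 Hz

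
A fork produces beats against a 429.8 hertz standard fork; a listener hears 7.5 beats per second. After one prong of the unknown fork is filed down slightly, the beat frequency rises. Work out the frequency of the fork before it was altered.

437.3 Hz

|f − 429.8| = 7.5, so the fork was at either 422.3 Hz or 437.3 Hz.
Filing a prong removes mass and raises the fork's frequency; the adjustment raises the fork's frequency.
The beat rate rose, so the adjustment moved the fork further from 429.8 Hz — it was already above the reference.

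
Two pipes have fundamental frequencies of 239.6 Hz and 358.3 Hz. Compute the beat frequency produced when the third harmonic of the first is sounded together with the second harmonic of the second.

2.2 Hz

Third harmonic of the first: 3·239.6 = 718.8 Hz.
Second harmonic of the second: 2·358.3 = 716.6 Hz.
f_beat = |718.8 − 716.6| = 2.2 Hz.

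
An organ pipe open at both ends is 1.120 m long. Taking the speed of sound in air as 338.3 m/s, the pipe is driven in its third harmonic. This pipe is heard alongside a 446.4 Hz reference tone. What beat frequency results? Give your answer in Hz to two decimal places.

6.68 Hz

Open pipe: f_n = n·v/(2L) = 3·338.3/(2·1.120) = 453.0804 Hz.
f_beat = |453.0804 − 446.4| = 6.68 Hz.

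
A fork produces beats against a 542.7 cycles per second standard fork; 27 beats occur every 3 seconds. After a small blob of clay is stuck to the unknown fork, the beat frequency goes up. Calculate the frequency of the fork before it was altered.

Beat frequency = 27/3 = 9 Hz.
|f − 542.7| = 9, so the fork was at either 533.7 Hz or 551.7 Hz.
Adding mass to a fork lowers its frequency; the adjustment lowers the fork's frequency.
The beat rate rose, so the adjustment moved the fork further from 542.7 Hz — it was already below the reference.

533.7 Hz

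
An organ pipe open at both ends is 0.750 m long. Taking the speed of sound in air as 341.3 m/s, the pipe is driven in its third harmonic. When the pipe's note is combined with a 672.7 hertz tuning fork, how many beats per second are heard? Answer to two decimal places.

9.90 Hz

Open pipe: f_n = n·v/(2L) = 3·341.3/(2·0.750) = 682.6000 Hz.
f_beat = |682.6000 − 672.7| = 9.90 Hz.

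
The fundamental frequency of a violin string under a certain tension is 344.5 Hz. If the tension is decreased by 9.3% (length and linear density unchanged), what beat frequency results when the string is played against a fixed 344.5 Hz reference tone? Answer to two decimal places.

For a string, f ∝ √T, so the new frequency is 344.5·√0.907 = 328.0899 Hz.
f_beat = |328.0899 − 344.5| = 16.41 Hz.

16.41 Hz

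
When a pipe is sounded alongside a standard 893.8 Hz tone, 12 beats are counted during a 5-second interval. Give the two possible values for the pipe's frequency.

Beat frequency = 12/5 = 2.4 Hz.
|f − 893.8| = 2.4, so f = 893.8 ± 2.4.

891.4 Hz or 896.2 Hz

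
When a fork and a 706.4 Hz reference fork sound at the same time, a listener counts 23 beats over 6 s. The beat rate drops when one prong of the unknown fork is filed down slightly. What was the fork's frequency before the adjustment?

Beat frequency = 23/6 = 3.8333 Hz.
|f − 706.4| = 3.8333, so the fork was at either 702.5667 Hz or 710.2333 Hz.
Filing a prong removes mass and raises the fork's frequency; the adjustment raises the fork's frequency.
The beat rate fell, so the adjustment moved the fork toward 706.4 Hz — it must have started below the reference.

702.5667 Hz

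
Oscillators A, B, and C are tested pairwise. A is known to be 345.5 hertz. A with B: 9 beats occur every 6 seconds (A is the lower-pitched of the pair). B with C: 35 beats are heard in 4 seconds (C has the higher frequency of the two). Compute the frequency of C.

A–B: Beat frequency = 9/6 = 1.5 Hz.
B is above A, so f_B = 345.5 + 1.5 = 347 Hz.
B–C: Beat frequency = 35/4 = 8.75 Hz.
C is above B, so f_C = 347 + 8.75 = 355.75 Hz.

355.75 Hz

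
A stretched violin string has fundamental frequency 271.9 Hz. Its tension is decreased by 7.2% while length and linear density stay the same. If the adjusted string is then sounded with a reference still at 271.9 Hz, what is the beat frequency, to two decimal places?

For a string, f ∝ √T, so the new frequency is 271.9·√0.928 = 261.9288 Hz.
f_beat = |261.9288 − 271.9| = 9.97 Hz.

9.97 Hz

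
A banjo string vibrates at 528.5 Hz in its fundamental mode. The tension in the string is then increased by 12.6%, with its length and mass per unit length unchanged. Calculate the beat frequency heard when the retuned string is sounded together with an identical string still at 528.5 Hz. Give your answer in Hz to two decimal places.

32.31 Hz

For a string, f ∝ √T, so the new frequency is 528.5·√1.126 = 560.8080 Hz.
f_beat = |560.8080 − 528.5| = 32.31 Hz.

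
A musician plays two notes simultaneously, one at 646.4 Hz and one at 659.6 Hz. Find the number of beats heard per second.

The beat frequency equals the magnitude of the frequency difference.
|646.4 − 659.6| = 13.2 Hz.

13.2 Hz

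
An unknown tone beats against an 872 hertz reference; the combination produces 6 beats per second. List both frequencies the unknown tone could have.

|f − 872| = 6, so f = 872 ± 6.

866 Hz or 878 Hz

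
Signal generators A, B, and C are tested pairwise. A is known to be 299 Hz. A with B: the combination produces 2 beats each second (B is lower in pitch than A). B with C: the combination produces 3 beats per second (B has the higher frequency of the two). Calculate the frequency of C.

B is below A, so f_B = 299 − 2 = 297 Hz.
C is below B, so f_C = 297 − 3 = 294 Hz.

294 Hz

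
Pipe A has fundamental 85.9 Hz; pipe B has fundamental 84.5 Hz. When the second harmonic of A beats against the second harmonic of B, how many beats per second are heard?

Second harmonic of the first: 2·85.9 = 171.8 Hz.
Second harmonic of the second: 2·84.5 = 169.0 Hz.
f_beat = |171.8 − 169.0| = 2.8 Hz.

2.8 Hz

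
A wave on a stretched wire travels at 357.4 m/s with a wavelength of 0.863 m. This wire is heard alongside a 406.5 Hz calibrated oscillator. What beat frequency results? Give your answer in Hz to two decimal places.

7.64 Hz

Source frequency f = v/λ = 357.4/0.863 = 414.1367 Hz.
f_beat = |414.1367 − 406.5| = 7.64 Hz.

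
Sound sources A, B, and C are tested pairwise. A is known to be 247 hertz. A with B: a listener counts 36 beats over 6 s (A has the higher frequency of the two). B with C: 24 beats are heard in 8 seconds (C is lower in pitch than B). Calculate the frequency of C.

238 Hz

A–B: Beat frequency = 36/6 = 6 Hz.
B is below A, so f_B = 247 − 6 = 241 Hz.
B–C: Beat frequency = 24/8 = 3 Hz.
C is below B, so f_C = 241 − 3 = 238 Hz.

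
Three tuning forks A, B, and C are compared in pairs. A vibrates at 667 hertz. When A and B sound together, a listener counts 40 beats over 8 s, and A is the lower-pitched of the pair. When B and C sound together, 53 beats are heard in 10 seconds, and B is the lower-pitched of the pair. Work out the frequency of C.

A–B: Beat frequency = 40/8 = 5 Hz.
B is above A, so f_B = 667 + 5 = 672 Hz.
B–C: Beat frequency = 53/10 = 5.3 Hz.
C is above B, so f_C = 672 + 5.3 = 677.3 Hz.

677.3 Hz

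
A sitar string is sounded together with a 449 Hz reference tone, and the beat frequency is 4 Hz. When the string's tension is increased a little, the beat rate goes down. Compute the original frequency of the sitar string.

|f − 449| = 4, so the sitar string was at either 445 Hz or 453 Hz.
Higher tension means higher frequency; the adjustment raises the sitar string's frequency.
The beat rate fell, so the adjustment moved the sitar string toward 449 Hz — it must have started below the reference.

445 Hz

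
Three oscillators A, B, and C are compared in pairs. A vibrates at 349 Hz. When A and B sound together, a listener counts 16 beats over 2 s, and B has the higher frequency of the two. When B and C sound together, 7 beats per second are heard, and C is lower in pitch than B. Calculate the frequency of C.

A–B: Beat frequency = 16/2 = 8 Hz.
B is above A, so f_B = 349 + 8 = 357 Hz.
C is below B, so f_C = 357 − 7 = 350 Hz.

350 Hz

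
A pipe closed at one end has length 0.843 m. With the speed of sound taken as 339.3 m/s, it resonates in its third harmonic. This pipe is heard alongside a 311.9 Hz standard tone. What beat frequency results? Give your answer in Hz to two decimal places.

10.03 Hz

Closed pipe (odd harmonics): f_n = n·v/(4L) = 3·339.3/(4·0.843) = 301.8683 Hz.
f_beat = |301.8683 − 311.9| = 10.03 Hz.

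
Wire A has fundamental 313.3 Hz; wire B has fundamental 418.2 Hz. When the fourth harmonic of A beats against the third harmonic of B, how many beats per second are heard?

Fourth harmonic of the first: 4·313.3 = 1253.2 Hz.
Third harmonic of the second: 3·418.2 = 1254.6 Hz.
f_beat = |1253.2 − 1254.6| = 1.4 Hz.

1.4 Hz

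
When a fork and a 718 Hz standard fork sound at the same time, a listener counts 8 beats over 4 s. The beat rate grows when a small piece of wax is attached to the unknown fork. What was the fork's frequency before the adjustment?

Beat frequency = 8/4 = 2 Hz.
|f − 718| = 2, so the fork was at either 716 Hz or 720 Hz.
Loading a fork with wax lowers its frequency; the adjustment lowers the fork's frequency.
The beat rate rose, so the adjustment moved the fork further from 718 Hz — it was already below the reference.

716 Hz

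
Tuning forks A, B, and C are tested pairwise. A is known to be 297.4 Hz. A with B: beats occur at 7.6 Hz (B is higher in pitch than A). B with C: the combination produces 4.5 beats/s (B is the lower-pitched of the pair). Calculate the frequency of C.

309.5 Hz

B is above A, so f_B = 297.4 + 7.6 = 305 Hz.
C is above B, so f_C = 305 + 4.5 = 309.5 Hz.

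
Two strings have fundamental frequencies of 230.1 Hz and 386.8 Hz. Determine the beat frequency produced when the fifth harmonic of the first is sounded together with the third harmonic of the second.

Fifth harmonic of the first: 5·230.1 = 1150.5 Hz.
Third harmonic of the second: 3·386.8 = 1160.4 Hz.
f_beat = |1150.5 − 1160.4| = 9.9 Hz.

9.9 Hz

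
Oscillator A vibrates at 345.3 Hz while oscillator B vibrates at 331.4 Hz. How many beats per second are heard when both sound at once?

13.9 Hz

f_beat = |f₁ − f₂|.
|345.3 − 331.4| = 13.9 Hz.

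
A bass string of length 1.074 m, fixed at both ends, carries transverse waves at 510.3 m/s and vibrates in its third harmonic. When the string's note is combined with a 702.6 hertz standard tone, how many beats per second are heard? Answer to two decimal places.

10.11 Hz

For a string fixed at both ends, f_n = n·v/(2L) = 3·510.3/(2·1.074) = 712.7095 Hz.
f_beat = |712.7095 − 702.6| = 10.11 Hz.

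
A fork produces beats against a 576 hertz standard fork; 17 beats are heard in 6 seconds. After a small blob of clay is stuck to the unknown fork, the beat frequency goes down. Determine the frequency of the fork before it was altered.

Beat frequency = 17/6 = 2.8333 Hz.
|f − 576| = 2.8333, so the fork was at either 573.1667 Hz or 578.8333 Hz.
Adding mass to a fork lowers its frequency; the adjustment lowers the fork's frequency.
The beat rate fell, so the adjustment moved the fork toward 576 Hz — it must have started above the reference.

578.8333 Hz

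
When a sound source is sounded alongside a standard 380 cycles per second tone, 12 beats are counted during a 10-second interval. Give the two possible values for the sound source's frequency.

378.8 Hz or 381.2 Hz

Beat frequency = 12/10 = 1.2 Hz.
|f − 380| = 1.2, so f = 380 ± 1.2.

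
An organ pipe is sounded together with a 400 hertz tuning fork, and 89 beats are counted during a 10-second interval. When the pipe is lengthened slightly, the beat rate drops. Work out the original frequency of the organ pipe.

Beat frequency = 89/10 = 8.9 Hz.
|f − 400| = 8.9, so the organ pipe was at either 391.1 Hz or 408.9 Hz.
A longer pipe has a lower fundamental; the adjustment lowers the organ pipe's frequency.
The beat rate fell, so the adjustment moved the organ pipe toward 400 Hz — it must have started above the reference.

408.9 Hz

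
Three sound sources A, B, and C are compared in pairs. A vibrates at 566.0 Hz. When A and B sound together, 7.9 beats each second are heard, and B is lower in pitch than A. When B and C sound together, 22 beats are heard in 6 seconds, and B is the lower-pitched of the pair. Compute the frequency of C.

B is below A, so f_B = 566.0 − 7.9 = 558.1 Hz.
B–C: Beat frequency = 22/6 = 3.6667 Hz.
C is above B, so f_C = 558.1 + 3.6667 = 561.7667 Hz.

561.7667 Hz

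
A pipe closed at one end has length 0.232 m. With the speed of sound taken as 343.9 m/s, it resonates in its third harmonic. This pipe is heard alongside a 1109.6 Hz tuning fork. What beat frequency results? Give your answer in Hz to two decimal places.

2.15 Hz

Closed pipe (odd harmonics): f_n = n·v/(4L) = 3·343.9/(4·0.232) = 1111.7457 Hz.
f_beat = |1111.7457 − 1109.6| = 2.15 Hz.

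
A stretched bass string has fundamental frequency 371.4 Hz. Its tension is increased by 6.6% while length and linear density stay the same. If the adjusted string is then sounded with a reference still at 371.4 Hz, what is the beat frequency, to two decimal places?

For a string, f ∝ √T, so the new frequency is 371.4·√1.066 = 383.4604 Hz.
f_beat = |383.4604 − 371.4| = 12.06 Hz.

12.06 Hz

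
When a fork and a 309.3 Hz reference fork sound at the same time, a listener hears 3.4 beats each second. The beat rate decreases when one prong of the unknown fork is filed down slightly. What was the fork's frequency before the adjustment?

|f − 309.3| = 3.4, so the fork was at either 305.9 Hz or 312.7 Hz.
Filing a prong removes mass and raises the fork's frequency; the adjustment raises the fork's frequency.
The beat rate fell, so the adjustment moved the fork toward 309.3 Hz — it must have started below the reference.

305.9 Hz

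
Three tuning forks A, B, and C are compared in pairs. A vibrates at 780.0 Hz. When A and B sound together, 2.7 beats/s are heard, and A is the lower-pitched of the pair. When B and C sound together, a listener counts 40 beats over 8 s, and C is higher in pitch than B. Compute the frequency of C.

787.7 Hz

B is above A, so f_B = 780.0 + 2.7 = 782.7 Hz.
B–C: Beat frequency = 40/8 = 5 Hz.
C is above B, so f_C = 782.7 + 5 = 787.7 Hz.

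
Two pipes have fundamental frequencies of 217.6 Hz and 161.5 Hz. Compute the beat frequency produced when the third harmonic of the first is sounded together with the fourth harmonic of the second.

Third harmonic of the first: 3·217.6 = 652.8 Hz.
Fourth harmonic of the second: 4·161.5 = 646.0 Hz.
f_beat = |652.8 − 646.0| = 6.8 Hz.

6.8 Hz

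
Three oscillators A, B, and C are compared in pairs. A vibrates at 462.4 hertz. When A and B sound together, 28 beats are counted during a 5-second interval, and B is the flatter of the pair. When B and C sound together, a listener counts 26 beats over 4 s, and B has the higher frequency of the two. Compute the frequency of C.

450.3 Hz

A–B: Beat frequency = 28/5 = 5.6 Hz.
B is below A, so f_B = 462.4 − 5.6 = 456.8 Hz.
B–C: Beat frequency = 26/4 = 6.5 Hz.
C is below B, so f_C = 456.8 − 6.5 = 450.3 Hz.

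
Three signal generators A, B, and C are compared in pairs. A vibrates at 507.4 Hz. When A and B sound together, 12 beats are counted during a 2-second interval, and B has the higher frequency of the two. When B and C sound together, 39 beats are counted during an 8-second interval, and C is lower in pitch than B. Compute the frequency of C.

508.525 Hz

A–B: Beat frequency = 12/2 = 6 Hz.
B is above A, so f_B = 507.4 + 6 = 513.4 Hz.
B–C: Beat frequency = 39/8 = 4.875 Hz.
C is below B, so f_C = 513.4 − 4.875 = 508.525 Hz.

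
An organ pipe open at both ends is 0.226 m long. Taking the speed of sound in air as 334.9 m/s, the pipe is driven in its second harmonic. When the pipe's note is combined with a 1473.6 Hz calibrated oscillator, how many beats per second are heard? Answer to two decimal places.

8.26 Hz

Open pipe: f_n = n·v/(2L) = 2·334.9/(2·0.226) = 1481.8584 Hz.
f_beat = |1481.8584 − 1473.6| = 8.26 Hz.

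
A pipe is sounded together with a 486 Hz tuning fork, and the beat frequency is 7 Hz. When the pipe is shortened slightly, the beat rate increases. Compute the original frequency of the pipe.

|f − 486| = 7, so the pipe was at either 479 Hz or 493 Hz.
A shorter pipe has a higher fundamental; the adjustment raises the pipe's frequency.
The beat rate rose, so the adjustment moved the pipe further from 486 Hz — it was already above the reference.

493 Hz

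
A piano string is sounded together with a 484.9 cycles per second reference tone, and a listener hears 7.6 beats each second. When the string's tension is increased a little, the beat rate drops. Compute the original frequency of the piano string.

|f − 484.9| = 7.6, so the piano string was at either 477.3 Hz or 492.5 Hz.
Higher tension means higher frequency; the adjustment raises the piano string's frequency.
The beat rate fell, so the adjustment moved the piano string toward 484.9 Hz — it must have started below the reference.

477.3 Hz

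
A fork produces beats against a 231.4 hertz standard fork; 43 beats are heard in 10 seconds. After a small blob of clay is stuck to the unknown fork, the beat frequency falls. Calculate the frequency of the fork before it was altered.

235.7 Hz

Beat frequency = 43/10 = 4.3 Hz.
|f − 231.4| = 4.3, so the fork was at either 227.1 Hz or 235.7 Hz.
Adding mass to a fork lowers its frequency; the adjustment lowers the fork's frequency.
The beat rate fell, so the adjustment moved the fork toward 231.4 Hz — it must have started above the reference.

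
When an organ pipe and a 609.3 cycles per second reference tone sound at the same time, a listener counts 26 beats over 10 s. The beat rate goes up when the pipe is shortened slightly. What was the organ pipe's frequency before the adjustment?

611.9 Hz

Beat frequency = 26/10 = 2.6 Hz.
|f − 609.3| = 2.6, so the organ pipe was at either 606.7 Hz or 611.9 Hz.
A shorter pipe has a higher fundamental; the adjustment raises the organ pipe's frequency.
The beat rate rose, so the adjustment moved the organ pipe further from 609.3 Hz — it was already above the reference.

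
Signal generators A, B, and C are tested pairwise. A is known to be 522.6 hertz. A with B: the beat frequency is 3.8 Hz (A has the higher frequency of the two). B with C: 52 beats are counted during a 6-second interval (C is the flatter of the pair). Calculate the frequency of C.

510.1333 Hz

B is below A, so f_B = 522.6 − 3.8 = 518.8 Hz.
B–C: Beat frequency = 52/6 = 8.6667 Hz.
C is below B, so f_C = 518.8 − 8.6667 = 510.1333 Hz.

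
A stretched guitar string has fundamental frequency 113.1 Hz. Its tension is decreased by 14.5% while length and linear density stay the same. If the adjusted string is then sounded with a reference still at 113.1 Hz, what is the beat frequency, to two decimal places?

For a string, f ∝ √T, so the new frequency is 113.1·√0.855 = 104.5793 Hz.
f_beat = |104.5793 − 113.1| = 8.52 Hz.

8.52 Hz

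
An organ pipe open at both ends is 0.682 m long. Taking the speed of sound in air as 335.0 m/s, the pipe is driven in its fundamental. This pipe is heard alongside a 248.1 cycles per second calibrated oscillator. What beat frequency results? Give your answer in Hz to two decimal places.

2.50 Hz

Open pipe: f_n = n·v/(2L) = 1·335.0/(2·0.682) = 245.6012 Hz.
f_beat = |245.6012 − 248.1| = 2.50 Hz.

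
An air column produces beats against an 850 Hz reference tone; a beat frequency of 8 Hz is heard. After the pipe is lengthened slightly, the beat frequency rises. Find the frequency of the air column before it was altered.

|f − 850| = 8, so the air column was at either 842 Hz or 858 Hz.
A longer pipe has a lower fundamental; the adjustment lowers the air column's frequency.
The beat rate rose, so the adjustment moved the air column further from 850 Hz — it was already below the reference.

842 Hz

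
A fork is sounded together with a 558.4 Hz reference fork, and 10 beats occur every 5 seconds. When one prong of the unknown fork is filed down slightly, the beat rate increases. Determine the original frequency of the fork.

560.4 Hz

Beat frequency = 10/5 = 2 Hz.
|f − 558.4| = 2, so the fork was at either 556.4 Hz or 560.4 Hz.
Filing a prong removes mass and raises the fork's frequency; the adjustment raises the fork's frequency.
The beat rate rose, so the adjustment moved the fork further from 558.4 Hz — it was already above the reference.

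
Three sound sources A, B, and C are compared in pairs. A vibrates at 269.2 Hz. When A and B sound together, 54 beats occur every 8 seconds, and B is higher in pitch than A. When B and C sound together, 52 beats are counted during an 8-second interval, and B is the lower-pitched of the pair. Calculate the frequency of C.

282.45 Hz

A–B: Beat frequency = 54/8 = 6.75 Hz.
B is above A, so f_B = 269.2 + 6.75 = 275.95 Hz.
B–C: Beat frequency = 52/8 = 6.5 Hz.
C is above B, so f_C = 275.95 + 6.5 = 282.45 Hz.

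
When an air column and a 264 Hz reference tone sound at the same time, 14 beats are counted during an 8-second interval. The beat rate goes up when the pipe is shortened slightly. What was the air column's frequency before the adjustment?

265.75 Hz

Beat frequency = 14/8 = 1.75 Hz.
|f − 264| = 1.75, so the air column was at either 262.25 Hz or 265.75 Hz.
A shorter pipe has a higher fundamental; the adjustment raises the air column's frequency.
The beat rate rose, so the adjustment moved the air column further from 264 Hz — it was already above the reference.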